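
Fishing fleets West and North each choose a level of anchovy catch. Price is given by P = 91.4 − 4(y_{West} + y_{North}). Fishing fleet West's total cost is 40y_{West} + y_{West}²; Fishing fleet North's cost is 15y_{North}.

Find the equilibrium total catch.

Fishing fleet West's profit: π = y_{West}(91.4 − 4(y_{West} + y_{North})) − 40y_{West} − y_{West}².
∂π/∂y_{West} = 51.4 − 10y_{West} − 4y_{North} = 0, so y_{West} = 5.14 − 0.4y_{North}.
For North: ∂π/∂y_{North} = 76.4 − 8y_{North} − 4y_{West} = 0 ⇒ y_{North} = 9.55 − 0.5y_{West}.
Plugging y_{North} into West's best response: y_{West} = 5.14 − 0.4(9.55 − 0.5y_{West}) ⇒ 0.8y_{West} = 1.32, so y_{West} = 1.65.
Then y_{North} = 9.55 − 0.5·1.65 = 8.725.
Total catch: 1.65 + 8.725 = 10.375.

10.375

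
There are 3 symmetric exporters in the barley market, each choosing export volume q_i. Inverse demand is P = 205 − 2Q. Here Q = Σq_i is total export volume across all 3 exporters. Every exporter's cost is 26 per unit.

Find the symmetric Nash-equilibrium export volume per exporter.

A representative exporter's profit is π_i = q_i(205 − 2Q) − 26q_i, with Q = q_i + Σ_{j≠i} q_j.
First-order condition: 179 − 4q_i − 2Σ_{j≠i} q_j = 0.
In a symmetric equilibrium every exporter chooses the same q, so Σ_{j≠i} q_j = 2q. The condition becomes 179 − 8q = 0, giving q = 179/8 = 22.375.

22.375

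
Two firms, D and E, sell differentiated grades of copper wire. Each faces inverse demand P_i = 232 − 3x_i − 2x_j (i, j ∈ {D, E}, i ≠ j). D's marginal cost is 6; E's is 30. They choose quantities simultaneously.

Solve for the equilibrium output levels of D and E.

Firm D's profit: π = x_D(232 − 3x_D − 2x_E) − 6x_D.
∂π/∂x_D = 226 − 6x_D − 2x_E = 0 ⇒ x_D = 113/3 − (1/3)x_E.
Similarly x_E = 101/3 − (1/3)x_D.
Substituting the second reaction function into the first: x_D = 113/3 − (1/3)(101/3 − (1/3)x_D), which gives (8/9)x_D = 238/9 ⇒ x_D = 29.75.
Then x_E = 101/3 − (1/3)·29.75 = 23.75.

29.75, 23.75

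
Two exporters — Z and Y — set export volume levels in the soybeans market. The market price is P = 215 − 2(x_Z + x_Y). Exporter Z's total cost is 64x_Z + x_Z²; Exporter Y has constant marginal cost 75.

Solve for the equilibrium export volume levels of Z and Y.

16.2, 26.9

Exporter Z's profit: π = x_Z(215 − 2(x_Z + x_Y)) − 64x_Z − x_Z².
∂π/∂x_Z = 151 − 6x_Z − 2x_Y = 0, so x_Z = 151/6 − (1/3)x_Y.
For Y: ∂π/∂x_Y = 140 − 4x_Y − 2x_Z = 0 ⇒ x_Y = 35 − 0.5x_Z.
Substituting the second reaction function into the first: x_Z = 151/6 − (1/3)(35 − 0.5x_Z), which gives (5/6)x_Z = 13.5 ⇒ x_Z = 16.2.
Then x_Y = 35 − 0.5·16.2 = 26.9.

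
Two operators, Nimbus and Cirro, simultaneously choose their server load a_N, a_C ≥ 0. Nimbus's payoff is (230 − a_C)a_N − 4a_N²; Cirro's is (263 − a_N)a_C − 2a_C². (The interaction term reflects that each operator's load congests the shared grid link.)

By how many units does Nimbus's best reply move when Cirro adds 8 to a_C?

Expanding Nimbus's payoff: 230a_N − a_Ca_N − 4a_N².
∂π/∂a_N = 230 − a_C − 8a_N = 0, so a_N = 28.75 − 0.125a_C.
The reaction-function slope is −0.125, so an 8-unit rise in a_C moves a_N by −0.125 × 8 = −1. Nimbus's best response falls — the actions are strategic substitutes.

-1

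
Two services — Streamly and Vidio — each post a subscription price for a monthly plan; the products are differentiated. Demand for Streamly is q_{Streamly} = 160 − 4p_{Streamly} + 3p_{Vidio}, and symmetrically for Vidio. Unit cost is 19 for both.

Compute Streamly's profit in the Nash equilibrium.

Streamly's profit: π = (p_{Streamly} − 19)(160 − 4p_{Streamly} + 3p_{Vidio}).
∂π/∂p_{Streamly} = 236 − 8p_{Streamly} + 3p_{Vidio} = 0 ⇒ p_{Streamly} = 29.5 + 0.375p_{Vidio}.
By symmetry p_{Vidio} = p_{Streamly}; substituting into the reaction function, 0.625p_{Streamly} = 29.5 and p_{Streamly} = 47.2.
q_{Streamly} = 160 − 4·47.2 + 3·47.2 = 112.8.
Profit = (47.2 − 19)·112.8 = 3180.96.

3180.96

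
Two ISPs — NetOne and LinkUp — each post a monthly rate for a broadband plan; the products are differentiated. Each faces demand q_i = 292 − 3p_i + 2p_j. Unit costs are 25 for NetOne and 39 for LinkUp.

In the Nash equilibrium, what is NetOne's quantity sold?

208.125

NetOne's profit: π = (p_{NetOne} − 25)(292 − 3p_{NetOne} + 2p_{LinkUp}).
∂π/∂p_{NetOne} = 367 − 6p_{NetOne} + 2p_{LinkUp} = 0 ⇒ p_{NetOne} = 367/6 + (1/3)p_{LinkUp}.
Similarly p_{LinkUp} = 409/6 + (1/3)p_{NetOne}.
Solving the two reaction functions simultaneously: (1 − (1/3)(1/3))p_{NetOne} = 367/6 + (1/3)·(409/6), so (8/9)p_{NetOne} = 755/9 and p_{NetOne} = 94.375.
Then p_{LinkUp} = 409/6 + (1/3)·94.375 = 99.625.
q_{NetOne} = 292 − 3·94.375 + 2·99.625 = 208.125.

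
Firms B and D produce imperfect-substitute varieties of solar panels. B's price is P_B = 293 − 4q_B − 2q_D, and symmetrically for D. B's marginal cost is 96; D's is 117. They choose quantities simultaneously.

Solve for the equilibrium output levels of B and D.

Firm B's profit: π = q_B(293 − 4q_B − 2q_D) − 96q_B.
∂π/∂q_B = 197 − 8q_B − 2q_D = 0 ⇒ q_B = 24.625 − 0.25q_D.
Similarly q_D = 22 − 0.25q_B.
Solving the two reaction functions simultaneously: (1 − (−0.25)(−0.25))q_B = 24.625 − 0.25·22, so 0.9375q_B = 19.125 and q_B = 20.4.
Then q_D = 22 − 0.25·20.4 = 16.9.

20.4, 16.9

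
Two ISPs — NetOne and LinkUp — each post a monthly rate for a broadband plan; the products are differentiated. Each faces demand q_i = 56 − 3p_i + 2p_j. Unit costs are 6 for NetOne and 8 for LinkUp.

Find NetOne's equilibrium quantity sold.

38.625

NetOne's profit: π = (p_{NetOne} − 6)(56 − 3p_{NetOne} + 2p_{LinkUp}).
∂π/∂p_{NetOne} = 74 − 6p_{NetOne} + 2p_{LinkUp} = 0 ⇒ p_{NetOne} = 37/3 + (1/3)p_{LinkUp}.
Similarly p_{LinkUp} = 40/3 + (1/3)p_{NetOne}.
Solving the two reaction functions simultaneously: (1 − (1/3)(1/3))p_{NetOne} = 37/3 + (1/3)·(40/3), so (8/9)p_{NetOne} = 151/9 and p_{NetOne} = 18.875.
Then p_{LinkUp} = 40/3 + (1/3)·18.875 = 19.625.
q_{NetOne} = 56 − 3·18.875 + 2·19.625 = 38.625.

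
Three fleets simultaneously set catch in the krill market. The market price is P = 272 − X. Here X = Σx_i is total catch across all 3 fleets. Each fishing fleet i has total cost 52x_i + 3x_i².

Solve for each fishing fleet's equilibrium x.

A representative fishing fleet's profit is π_i = x_i(272 − X) − 52x_i − 3x_i², with X = x_i + Σ_{j≠i} x_j.
First-order condition: 220 − 8x_i − Σ_{j≠i} x_j = 0.
In a symmetric equilibrium every fishing fleet chooses the same x, so Σ_{j≠i} x_j = 2x. The condition becomes 220 − 10x = 0, giving x = 220/10 = 22.

22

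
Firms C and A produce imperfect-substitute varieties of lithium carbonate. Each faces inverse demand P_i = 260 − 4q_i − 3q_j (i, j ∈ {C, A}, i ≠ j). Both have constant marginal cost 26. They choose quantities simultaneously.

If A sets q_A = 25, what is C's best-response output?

19.875

Firm C's profit: π = q_C(260 − 4q_C − 3q_A) − 26q_C.
∂π/∂q_C = 234 − 8q_C − 3q_A = 0 ⇒ q_C = 29.25 − 0.375q_A.
At q_A = 25: q_C = 29.25 − 0.375·25 = 19.875.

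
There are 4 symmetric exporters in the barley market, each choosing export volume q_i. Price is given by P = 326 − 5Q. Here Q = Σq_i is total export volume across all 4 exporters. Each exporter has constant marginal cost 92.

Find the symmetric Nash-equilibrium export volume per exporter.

9.36

A representative exporter's profit is π_i = q_i(326 − 5Q) − 92q_i, with Q = q_i + Σ_{j≠i} q_j.
First-order condition: 234 − 10q_i − 5Σ_{j≠i} q_j = 0.
In a symmetric equilibrium every exporter chooses the same q, so Σ_{j≠i} q_j = 3q. The condition becomes 234 − 25q = 0, giving q = 234/25 = 9.36.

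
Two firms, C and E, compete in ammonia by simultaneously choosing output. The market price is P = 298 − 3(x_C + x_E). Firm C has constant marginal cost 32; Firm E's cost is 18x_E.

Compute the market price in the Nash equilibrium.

116

Firm C's profit: π = x_C(298 − 3(x_C + x_E)) − 32x_C.
∂π/∂x_C = 266 − 6x_C − 3x_E = 0, so x_C = 133/3 − 0.5x_E.
By the same steps for E: x_E = 140/3 − 0.5x_C.
Plugging x_E into C's best response: x_C = 133/3 − 0.5(140/3 − 0.5x_C) ⇒ 0.75x_C = 21, so x_C = 28.
Then x_E = 140/3 − 0.5·28 = 98/3.
Equilibrium price: P = 298 − 3·(182/3) = 116.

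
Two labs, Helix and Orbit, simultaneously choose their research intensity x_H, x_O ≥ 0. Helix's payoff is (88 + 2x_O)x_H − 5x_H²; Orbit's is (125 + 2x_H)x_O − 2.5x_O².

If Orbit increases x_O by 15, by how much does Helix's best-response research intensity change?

3

Expanding Helix's payoff: 88x_H + 2x_Ox_H − 5x_H².
∂π/∂x_H = 88 + 2x_O − 10x_H = 0, so x_H = 8.8 + 0.2x_O.
The reaction-function slope is 0.2, so a 15-unit rise in x_O moves x_H by 0.2 × 15 = 3. Helix's best response rises — the actions are strategic complements.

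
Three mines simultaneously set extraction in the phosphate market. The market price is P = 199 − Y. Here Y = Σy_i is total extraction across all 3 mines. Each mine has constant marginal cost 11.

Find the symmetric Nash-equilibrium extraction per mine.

47

A representative mine's profit is π_i = y_i(199 − Y) − 11y_i, with Y = y_i + Σ_{j≠i} y_j.
First-order condition: 188 − 2y_i − Σ_{j≠i} y_j = 0.
With identical mines, set every y_j = y: then 188 − 2y − 2y = 0, i.e. y = 188/4 = 47.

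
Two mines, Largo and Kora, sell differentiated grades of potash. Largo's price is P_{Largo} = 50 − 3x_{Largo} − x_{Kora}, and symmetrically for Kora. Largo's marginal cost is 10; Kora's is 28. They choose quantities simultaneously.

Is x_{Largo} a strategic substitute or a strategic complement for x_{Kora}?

strategic substitutes

Mine Largo's profit: π = x_{Largo}(50 − 3x_{Largo} − x_{Kora}) − 10x_{Largo}.
∂π/∂x_{Largo} = 40 − 6x_{Largo} − x_{Kora} = 0 ⇒ x_{Largo} = 20/3 − (1/6)x_{Kora}.
The best-response slope dx_{Largo}/dx_{Kora} = −1/6 < 0: the reaction function is downward-sloping, so the choices are strategic substitutes.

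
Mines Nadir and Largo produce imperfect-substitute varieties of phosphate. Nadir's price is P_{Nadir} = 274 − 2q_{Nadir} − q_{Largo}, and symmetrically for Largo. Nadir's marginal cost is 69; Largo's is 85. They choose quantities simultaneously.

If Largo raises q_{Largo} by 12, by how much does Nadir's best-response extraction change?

-3

Mine Nadir's profit: π = q_{Nadir}(274 − 2q_{Nadir} − q_{Largo}) − 69q_{Nadir}.
∂π/∂q_{Nadir} = 205 − 4q_{Nadir} − q_{Largo} = 0 ⇒ q_{Nadir} = 51.25 − 0.25q_{Largo}.
The reaction-function slope is −0.25, so a 12-unit rise in q_{Largo} moves q_{Nadir} by −0.25 × 12 = −3. Nadir's best response falls — the actions are strategic substitutes.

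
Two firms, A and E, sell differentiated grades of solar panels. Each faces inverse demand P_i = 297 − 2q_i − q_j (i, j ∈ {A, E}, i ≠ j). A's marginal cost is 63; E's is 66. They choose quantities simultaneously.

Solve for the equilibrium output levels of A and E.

Firm A's profit: π = q_A(297 − 2q_A − q_E) − 63q_A.
∂π/∂q_A = 234 − 4q_A − q_E = 0 ⇒ q_A = 58.5 − 0.25q_E.
Similarly q_E = 57.75 − 0.25q_A.
Substituting the second reaction function into the first: q_A = 58.5 − 0.25(57.75 − 0.25q_A), which gives 0.9375q_A = 44.0625 ⇒ q_A = 47.
Then q_E = 57.75 − 0.25·47 = 46.

47, 46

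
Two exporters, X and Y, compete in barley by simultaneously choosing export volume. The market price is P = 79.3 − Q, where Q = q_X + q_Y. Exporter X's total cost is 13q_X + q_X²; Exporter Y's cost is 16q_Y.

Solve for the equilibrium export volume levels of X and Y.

Exporter X's profit: π = q_X(79.3 − (q_X + q_Y)) − 13q_X − q_X².
∂π/∂q_X = 66.3 − 4q_X − q_Y = 0, so q_X = 16.575 − 0.25q_Y.
For Y: ∂π/∂q_Y = 63.3 − 2q_Y − q_X = 0 ⇒ q_Y = 31.65 − 0.5q_X.
Plugging q_Y into X's best response: q_X = 16.575 − 0.25(31.65 − 0.5q_X) ⇒ 0.875q_X = 8.6625, so q_X = 9.9.
Then q_Y = 31.65 − 0.5·9.9 = 26.7.

9.9, 26.7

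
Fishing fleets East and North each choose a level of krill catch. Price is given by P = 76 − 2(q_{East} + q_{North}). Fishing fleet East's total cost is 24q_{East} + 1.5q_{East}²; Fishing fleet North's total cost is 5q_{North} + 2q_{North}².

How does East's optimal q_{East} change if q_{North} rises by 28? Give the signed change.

-8

Fishing fleet East's profit: π = q_{East}(76 − 2(q_{East} + q_{North})) − 24q_{East} − 1.5q_{East}².
∂π/∂q_{East} = 52 − 7q_{East} − 2q_{North} = 0, so q_{East} = 52/7 − (2/7)q_{North}.
The reaction-function slope is −2/7, so a 28-unit rise in q_{North} moves q_{East} by −2/7 × 28 = −8. East's best response falls — the actions are strategic substitutes.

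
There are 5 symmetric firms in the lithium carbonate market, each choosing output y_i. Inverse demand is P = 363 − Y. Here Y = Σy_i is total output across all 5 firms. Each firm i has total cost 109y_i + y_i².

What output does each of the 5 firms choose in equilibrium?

31.75

A representative firm's profit is π_i = y_i(363 − Y) − 109y_i − y_i², with Y = y_i + Σ_{j≠i} y_j.
First-order condition: 254 − 4y_i − Σ_{j≠i} y_j = 0.
Imposing symmetry (y_j = y for all j) turns Σ_{j≠i} y_j into 4y, so 254 = 8y and y = 31.75.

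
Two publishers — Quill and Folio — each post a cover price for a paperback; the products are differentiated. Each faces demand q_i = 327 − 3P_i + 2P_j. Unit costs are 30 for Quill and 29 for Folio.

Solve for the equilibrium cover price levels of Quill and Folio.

Quill's profit: π = (P_{Quill} − 30)(327 − 3P_{Quill} + 2P_{Folio}).
∂π/∂P_{Quill} = 417 − 6P_{Quill} + 2P_{Folio} = 0 ⇒ P_{Quill} = 69.5 + (1/3)P_{Folio}.
Similarly P_{Folio} = 69 + (1/3)P_{Quill}.
Solving the two reaction functions simultaneously: (1 − (1/3)(1/3))P_{Quill} = 69.5 + (1/3)·69, so (8/9)P_{Quill} = 92.5 and P_{Quill} = 104.0625.
Then P_{Folio} = 69 + (1/3)·104.0625 = 103.6875.

104.0625, 103.6875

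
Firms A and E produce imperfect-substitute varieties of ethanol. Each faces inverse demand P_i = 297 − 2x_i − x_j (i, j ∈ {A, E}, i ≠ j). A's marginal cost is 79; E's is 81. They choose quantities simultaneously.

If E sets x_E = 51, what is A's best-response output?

41.75

Firm A's profit: π = x_A(297 − 2x_A − x_E) − 79x_A.
∂π/∂x_A = 218 − 4x_A − x_E = 0 ⇒ x_A = 54.5 − 0.25x_E.
At x_E = 51: x_A = 54.5 − 0.25·51 = 41.75.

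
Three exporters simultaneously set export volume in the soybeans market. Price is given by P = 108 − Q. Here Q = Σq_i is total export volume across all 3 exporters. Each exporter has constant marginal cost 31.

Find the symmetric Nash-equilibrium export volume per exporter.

19.25

A representative exporter's profit is π_i = q_i(108 − Q) − 31q_i, with Q = q_i + Σ_{j≠i} q_j.
First-order condition: 77 − 2q_i − Σ_{j≠i} q_j = 0.
In a symmetric equilibrium every exporter chooses the same q, so Σ_{j≠i} q_j = 2q. The condition becomes 77 − 4q = 0, giving q = 77/4 = 19.25.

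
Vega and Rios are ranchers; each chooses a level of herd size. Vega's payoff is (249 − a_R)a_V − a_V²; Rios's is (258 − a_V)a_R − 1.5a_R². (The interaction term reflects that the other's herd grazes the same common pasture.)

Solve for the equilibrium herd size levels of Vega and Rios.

97.8, 53.4

Expanding Vega's payoff: 249a_V − a_Ra_V − a_V².
∂π/∂a_V = 249 − a_R − 2a_V = 0, so a_V = 124.5 − 0.5a_R.
Likewise for Rios: a_R = 86 − (1/3)a_V.
Solving the two reaction functions simultaneously: (1 − (−0.5)(−1/3))a_V = 124.5 − 0.5·86, so (5/6)a_V = 81.5 and a_V = 97.8.
Then a_R = 86 − (1/3)·97.8 = 53.4.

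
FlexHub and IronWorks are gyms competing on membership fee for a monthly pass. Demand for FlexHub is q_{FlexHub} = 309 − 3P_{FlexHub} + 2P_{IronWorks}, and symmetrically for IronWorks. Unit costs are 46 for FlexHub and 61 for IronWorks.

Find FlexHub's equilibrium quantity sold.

205.6875

FlexHub's profit: π = (P_{FlexHub} − 46)(309 − 3P_{FlexHub} + 2P_{IronWorks}).
∂π/∂P_{FlexHub} = 447 − 6P_{FlexHub} + 2P_{IronWorks} = 0 ⇒ P_{FlexHub} = 74.5 + (1/3)P_{IronWorks}.
Similarly P_{IronWorks} = 82 + (1/3)P_{FlexHub}.
Plugging P_{IronWorks} into FlexHub's best response: P_{FlexHub} = 74.5 + (1/3)(82 + (1/3)P_{FlexHub}) ⇒ (8/9)P_{FlexHub} = 611/6, so P_{FlexHub} = 114.5625.
Then P_{IronWorks} = 82 + (1/3)·114.5625 = 120.1875.
q_{FlexHub} = 309 − 3·114.5625 + 2·120.1875 = 205.6875.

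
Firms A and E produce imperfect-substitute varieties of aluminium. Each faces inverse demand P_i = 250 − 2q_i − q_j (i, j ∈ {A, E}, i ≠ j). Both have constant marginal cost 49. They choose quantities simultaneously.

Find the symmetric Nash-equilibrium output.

Firm A's profit: π = q_A(250 − 2q_A − q_E) − 49q_A.
∂π/∂q_A = 201 − 4q_A − q_E = 0 ⇒ q_A = 50.25 − 0.25q_E.
By symmetry q_E = q_A; substituting into the reaction function, 1.25q_A = 50.25 and q_A = 40.2.

40.2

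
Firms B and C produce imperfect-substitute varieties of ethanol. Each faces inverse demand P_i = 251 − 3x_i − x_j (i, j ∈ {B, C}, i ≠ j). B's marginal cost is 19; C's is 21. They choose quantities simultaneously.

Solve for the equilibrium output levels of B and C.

33.2, 32.8

Firm B's profit: π = x_B(251 − 3x_B − x_C) − 19x_B.
∂π/∂x_B = 232 − 6x_B − x_C = 0 ⇒ x_B = 116/3 − (1/6)x_C.
Similarly x_C = 115/3 − (1/6)x_B.
Plugging x_C into B's best response: x_B = 116/3 − (1/6)(115/3 − (1/6)x_B) ⇒ (35/36)x_B = 581/18, so x_B = 33.2.
Then x_C = 115/3 − (1/6)·33.2 = 32.8.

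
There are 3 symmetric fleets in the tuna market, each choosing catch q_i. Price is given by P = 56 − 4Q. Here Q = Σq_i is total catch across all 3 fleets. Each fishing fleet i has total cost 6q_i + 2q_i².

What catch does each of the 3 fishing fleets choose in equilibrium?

2.5

A representative fishing fleet's profit is π_i = q_i(56 − 4Q) − 6q_i − 2q_i², with Q = q_i + Σ_{j≠i} q_j.
First-order condition: 50 − 12q_i − 4Σ_{j≠i} q_j = 0.
In a symmetric equilibrium every fishing fleet chooses the same q, so Σ_{j≠i} q_j = 2q. The condition becomes 50 − 20q = 0, giving q = 50/20 = 2.5.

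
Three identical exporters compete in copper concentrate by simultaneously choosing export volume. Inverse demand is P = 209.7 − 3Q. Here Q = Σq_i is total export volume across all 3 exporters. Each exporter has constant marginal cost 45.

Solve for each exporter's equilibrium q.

A representative exporter's profit is π_i = q_i(209.7 − 3Q) − 45q_i, with Q = q_i + Σ_{j≠i} q_j.
First-order condition: 164.7 − 6q_i − 3Σ_{j≠i} q_j = 0.
Imposing symmetry (q_j = q for all j) turns Σ_{j≠i} q_j into 2q, so 164.7 = 12q and q = 13.725.

13.725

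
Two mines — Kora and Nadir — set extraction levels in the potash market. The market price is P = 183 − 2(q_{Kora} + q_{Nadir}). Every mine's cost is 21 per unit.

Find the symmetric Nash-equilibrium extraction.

27

Mine Kora's profit: π = q_{Kora}(183 − 2(q_{Kora} + q_{Nadir})) − 21q_{Kora}.
∂π/∂q_{Kora} = 162 − 4q_{Kora} − 2q_{Nadir} = 0, so q_{Kora} = 40.5 − 0.5q_{Nadir}.
The game is symmetric, so in equilibrium q_{Nadir} = q_{Kora}: the reaction function gives 1.5q_{Kora} = 40.5, hence q_{Kora} = 27.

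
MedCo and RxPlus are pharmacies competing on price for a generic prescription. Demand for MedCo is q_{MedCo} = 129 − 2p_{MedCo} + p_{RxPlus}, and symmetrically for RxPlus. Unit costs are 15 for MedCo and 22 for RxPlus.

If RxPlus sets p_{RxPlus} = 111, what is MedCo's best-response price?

MedCo's profit: π = (p_{MedCo} − 15)(129 − 2p_{MedCo} + p_{RxPlus}).
∂π/∂p_{MedCo} = 159 − 4p_{MedCo} + p_{RxPlus} = 0 ⇒ p_{MedCo} = 39.75 + 0.25p_{RxPlus}.
At p_{RxPlus} = 111: p_{MedCo} = 39.75 + 0.25·111 = 67.5.

67.5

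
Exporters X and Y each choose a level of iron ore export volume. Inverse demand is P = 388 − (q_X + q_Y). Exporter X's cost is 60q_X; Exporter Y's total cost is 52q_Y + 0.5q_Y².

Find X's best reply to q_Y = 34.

Exporter X's profit: π = q_X(388 − (q_X + q_Y)) − 60q_X.
∂π/∂q_X = 328 − 2q_X − q_Y = 0, so q_X = 164 − 0.5q_Y.
At q_Y = 34: q_X = 164 − 0.5·34 = 147.

147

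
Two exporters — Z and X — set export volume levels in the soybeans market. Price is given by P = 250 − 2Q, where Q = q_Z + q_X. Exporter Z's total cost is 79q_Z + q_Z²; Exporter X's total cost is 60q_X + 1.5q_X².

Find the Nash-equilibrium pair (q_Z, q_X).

21.5, 21

Exporter Z's profit: π = q_Z(250 − 2(q_Z + q_X)) − 79q_Z − q_Z².
∂π/∂q_Z = 171 − 6q_Z − 2q_X = 0, so q_Z = 28.5 − (1/3)q_X.
For X: ∂π/∂q_X = 190 − 7q_X − 2q_Z = 0 ⇒ q_X = 190/7 − (2/7)q_Z.
Plugging q_X into Z's best response: q_Z = 28.5 − (1/3)(190/7 − (2/7)q_Z) ⇒ (19/21)q_Z = 817/42, so q_Z = 21.5.
Then q_X = 190/7 − (2/7)·21.5 = 21.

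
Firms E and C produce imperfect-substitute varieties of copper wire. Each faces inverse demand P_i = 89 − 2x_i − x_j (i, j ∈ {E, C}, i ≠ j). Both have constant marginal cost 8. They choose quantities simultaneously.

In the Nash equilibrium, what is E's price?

40.4

Firm E's profit: π = x_E(89 − 2x_E − x_C) − 8x_E.
∂π/∂x_E = 81 − 4x_E − x_C = 0 ⇒ x_E = 20.25 − 0.25x_C.
The game is symmetric, so in equilibrium x_C = x_E: the reaction function gives 1.25x_E = 20.25, hence x_E = 16.2.
P_E = 89 − 2·16.2 − 16.2 = 40.4.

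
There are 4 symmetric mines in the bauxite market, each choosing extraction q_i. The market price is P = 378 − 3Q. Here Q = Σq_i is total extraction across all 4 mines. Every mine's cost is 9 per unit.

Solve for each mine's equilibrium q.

24.6

A representative mine's profit is π_i = q_i(378 − 3Q) − 9q_i, with Q = q_i + Σ_{j≠i} q_j.
First-order condition: 369 − 6q_i − 3Σ_{j≠i} q_j = 0.
Imposing symmetry (q_j = q for all j) turns Σ_{j≠i} q_j into 3q, so 369 = 15q and q = 24.6.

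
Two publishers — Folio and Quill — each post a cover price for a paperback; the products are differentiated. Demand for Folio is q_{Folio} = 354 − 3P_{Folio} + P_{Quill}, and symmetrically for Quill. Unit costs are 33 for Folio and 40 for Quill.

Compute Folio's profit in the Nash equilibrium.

Folio's profit: π = (P_{Folio} − 33)(354 − 3P_{Folio} + P_{Quill}).
∂π/∂P_{Folio} = 453 − 6P_{Folio} + P_{Quill} = 0 ⇒ P_{Folio} = 75.5 + (1/6)P_{Quill}.
Similarly P_{Quill} = 79 + (1/6)P_{Folio}.
Solving the two reaction functions simultaneously: (1 − (1/6)(1/6))P_{Folio} = 75.5 + (1/6)·79, so (35/36)P_{Folio} = 266/3 and P_{Folio} = 91.2.
Then P_{Quill} = 79 + (1/6)·91.2 = 94.2.
q_{Folio} = 354 − 3·91.2 + 94.2 = 174.6.
Profit = (91.2 − 33)·174.6 = 10161.72.

10161.72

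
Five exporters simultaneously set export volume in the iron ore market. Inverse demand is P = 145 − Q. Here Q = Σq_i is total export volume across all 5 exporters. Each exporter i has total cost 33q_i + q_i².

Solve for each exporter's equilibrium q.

A representative exporter's profit is π_i = q_i(145 − Q) − 33q_i − q_i², with Q = q_i + Σ_{j≠i} q_j.
First-order condition: 112 − 4q_i − Σ_{j≠i} q_j = 0.
In a symmetric equilibrium every exporter chooses the same q, so Σ_{j≠i} q_j = 4q. The condition becomes 112 − 8q = 0, giving q = 112/8 = 14.

14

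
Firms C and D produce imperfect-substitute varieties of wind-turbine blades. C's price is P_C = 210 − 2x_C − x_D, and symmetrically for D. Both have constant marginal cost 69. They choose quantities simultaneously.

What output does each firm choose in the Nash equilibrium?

28.2

Firm C's profit: π = x_C(210 − 2x_C − x_D) − 69x_C.
∂π/∂x_C = 141 − 4x_C − x_D = 0 ⇒ x_C = 35.25 − 0.25x_D.
The game is symmetric, so in equilibrium x_D = x_C: the reaction function gives 1.25x_C = 35.25, hence x_C = 28.2.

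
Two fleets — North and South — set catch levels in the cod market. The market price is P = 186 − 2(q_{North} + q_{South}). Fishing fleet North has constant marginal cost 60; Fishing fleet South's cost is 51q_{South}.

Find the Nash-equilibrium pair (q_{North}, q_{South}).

Fishing fleet North's profit: π = q_{North}(186 − 2(q_{North} + q_{South})) − 60q_{North}.
∂π/∂q_{North} = 126 − 4q_{North} − 2q_{South} = 0, so q_{North} = 31.5 − 0.5q_{South}.
By the same steps for South: q_{South} = 33.75 − 0.5q_{North}.
Plugging q_{South} into North's best response: q_{North} = 31.5 − 0.5(33.75 − 0.5q_{North}) ⇒ 0.75q_{North} = 14.625, so q_{North} = 19.5.
Then q_{South} = 33.75 − 0.5·19.5 = 24.

19.5, 24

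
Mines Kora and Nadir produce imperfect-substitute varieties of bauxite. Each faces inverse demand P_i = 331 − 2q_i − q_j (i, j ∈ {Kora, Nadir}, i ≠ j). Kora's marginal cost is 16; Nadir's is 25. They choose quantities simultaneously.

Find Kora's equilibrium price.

Mine Kora's profit: π = q_{Kora}(331 − 2q_{Kora} − q_{Nadir}) − 16q_{Kora}.
∂π/∂q_{Kora} = 315 − 4q_{Kora} − q_{Nadir} = 0 ⇒ q_{Kora} = 78.75 − 0.25q_{Nadir}.
Similarly q_{Nadir} = 76.5 − 0.25q_{Kora}.
Substituting the second reaction function into the first: q_{Kora} = 78.75 − 0.25(76.5 − 0.25q_{Kora}), which gives 0.9375q_{Kora} = 59.625 ⇒ q_{Kora} = 63.6.
Then q_{Nadir} = 76.5 − 0.25·63.6 = 60.6.
P_{Kora} = 331 − 2·63.6 − 60.6 = 143.2.

143.2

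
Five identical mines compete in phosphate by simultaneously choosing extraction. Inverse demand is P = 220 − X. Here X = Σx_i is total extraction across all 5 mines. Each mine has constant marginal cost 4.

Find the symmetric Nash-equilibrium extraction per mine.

A representative mine's profit is π_i = x_i(220 − X) − 4x_i, with X = x_i + Σ_{j≠i} x_j.
First-order condition: 216 − 2x_i − Σ_{j≠i} x_j = 0.
With identical mines, set every x_j = x: then 216 − 2x − 4x = 0, i.e. x = 216/6 = 36.

36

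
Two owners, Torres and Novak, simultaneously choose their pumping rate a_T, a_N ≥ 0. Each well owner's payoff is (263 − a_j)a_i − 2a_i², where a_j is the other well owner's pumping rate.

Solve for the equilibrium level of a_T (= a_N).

52.6

Torres's payoff is (263 − a_N)a_T − 2a_T².
∂π/∂a_T = 263 − a_N − 4a_T = 0, so a_T = 65.75 − 0.25a_N.
By symmetry a_N = a_T; substituting into the reaction function, 1.25a_T = 65.75 and a_T = 52.6.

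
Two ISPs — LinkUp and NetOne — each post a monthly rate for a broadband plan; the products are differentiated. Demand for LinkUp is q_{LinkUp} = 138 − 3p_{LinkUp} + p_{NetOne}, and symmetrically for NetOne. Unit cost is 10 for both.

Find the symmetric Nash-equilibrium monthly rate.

33.6

LinkUp's profit: π = (p_{LinkUp} − 10)(138 − 3p_{LinkUp} + p_{NetOne}).
∂π/∂p_{LinkUp} = 168 − 6p_{LinkUp} + p_{NetOne} = 0 ⇒ p_{LinkUp} = 28 + (1/6)p_{NetOne}.
The game is symmetric, so in equilibrium p_{NetOne} = p_{LinkUp}: the reaction function gives (5/6)p_{LinkUp} = 28, hence p_{LinkUp} = 33.6.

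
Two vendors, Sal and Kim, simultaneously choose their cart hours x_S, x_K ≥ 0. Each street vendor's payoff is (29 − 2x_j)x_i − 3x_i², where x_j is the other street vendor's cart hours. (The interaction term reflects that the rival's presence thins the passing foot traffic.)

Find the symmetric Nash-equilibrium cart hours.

3.625

Sal's payoff is (29 − 2x_K)x_S − 3x_S².
∂π/∂x_S = 29 − 2x_K − 6x_S = 0, so x_S = 29/6 − (1/3)x_K.
By symmetry x_K = x_S; substituting into the reaction function, (4/3)x_S = 29/6 and x_S = 3.625.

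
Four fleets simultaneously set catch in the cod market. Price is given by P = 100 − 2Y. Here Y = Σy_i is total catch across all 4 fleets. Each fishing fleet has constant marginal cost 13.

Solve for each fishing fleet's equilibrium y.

8.7

A representative fishing fleet's profit is π_i = y_i(100 − 2Y) − 13y_i, with Y = y_i + Σ_{j≠i} y_j.
First-order condition: 87 − 4y_i − 2Σ_{j≠i} y_j = 0.
With identical fishing fleets, set every y_j = y: then 87 − 4y − 6y = 0, i.e. y = 87/10 = 8.7.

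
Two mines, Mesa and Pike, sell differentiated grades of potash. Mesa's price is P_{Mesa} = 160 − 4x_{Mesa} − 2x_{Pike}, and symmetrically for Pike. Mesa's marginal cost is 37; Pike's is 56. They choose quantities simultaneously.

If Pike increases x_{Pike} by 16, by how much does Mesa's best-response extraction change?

-4

Mine Mesa's profit: π = x_{Mesa}(160 − 4x_{Mesa} − 2x_{Pike}) − 37x_{Mesa}.
∂π/∂x_{Mesa} = 123 − 8x_{Mesa} − 2x_{Pike} = 0 ⇒ x_{Mesa} = 15.375 − 0.25x_{Pike}.
The reaction-function slope is −0.25, so a 16-unit rise in x_{Pike} moves x_{Mesa} by −0.25 × 16 = −4. Mesa's best response falls — the actions are strategic substitutes.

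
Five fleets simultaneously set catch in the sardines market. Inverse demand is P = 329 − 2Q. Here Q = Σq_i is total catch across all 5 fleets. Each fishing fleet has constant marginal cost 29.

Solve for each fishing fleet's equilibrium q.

25

A representative fishing fleet's profit is π_i = q_i(329 − 2Q) − 29q_i, with Q = q_i + Σ_{j≠i} q_j.
First-order condition: 300 − 4q_i − 2Σ_{j≠i} q_j = 0.
With identical fishing fleets, set every q_j = q: then 300 − 4q − 8q = 0, i.e. q = 300/12 = 25.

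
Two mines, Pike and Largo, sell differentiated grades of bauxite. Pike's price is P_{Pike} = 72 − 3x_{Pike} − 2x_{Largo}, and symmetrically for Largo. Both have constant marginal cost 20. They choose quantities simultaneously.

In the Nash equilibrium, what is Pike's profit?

Mine Pike's profit: π = x_{Pike}(72 − 3x_{Pike} − 2x_{Largo}) − 20x_{Pike}.
∂π/∂x_{Pike} = 52 − 6x_{Pike} − 2x_{Largo} = 0 ⇒ x_{Pike} = 26/3 − (1/3)x_{Largo}.
The game is symmetric, so in equilibrium x_{Largo} = x_{Pike}: the reaction function gives (4/3)x_{Pike} = 26/3, hence x_{Pike} = 6.5.
P_{Pike} = 72 − 3·6.5 − 2·6.5 = 39.5.
Profit = (39.5 − 20)·6.5 = 126.75.

126.75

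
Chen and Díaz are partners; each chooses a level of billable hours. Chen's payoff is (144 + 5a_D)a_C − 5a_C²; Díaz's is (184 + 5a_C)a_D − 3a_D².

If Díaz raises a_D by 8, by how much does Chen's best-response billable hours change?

4

Expanding Chen's payoff: 144a_C + 5a_Da_C − 5a_C².
∂π/∂a_C = 144 + 5a_D − 10a_C = 0, so a_C = 14.4 + 0.5a_D.
The reaction-function slope is 0.5, so an 8-unit rise in a_D moves a_C by 0.5 × 8 = 4. Chen's best response rises — the actions are strategic complements.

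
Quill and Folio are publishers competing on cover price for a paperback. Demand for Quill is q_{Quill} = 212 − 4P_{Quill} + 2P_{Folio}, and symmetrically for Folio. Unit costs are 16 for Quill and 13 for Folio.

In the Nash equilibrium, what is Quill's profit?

3504.64

Quill's profit: π = (P_{Quill} − 16)(212 − 4P_{Quill} + 2P_{Folio}).
∂π/∂P_{Quill} = 276 − 8P_{Quill} + 2P_{Folio} = 0 ⇒ P_{Quill} = 34.5 + 0.25P_{Folio}.
Similarly P_{Folio} = 33 + 0.25P_{Quill}.
Substituting the second reaction function into the first: P_{Quill} = 34.5 + 0.25(33 + 0.25P_{Quill}), which gives 0.9375P_{Quill} = 42.75 ⇒ P_{Quill} = 45.6.
Then P_{Folio} = 33 + 0.25·45.6 = 44.4.
q_{Quill} = 212 − 4·45.6 + 2·44.4 = 118.4.
Profit = (45.6 − 16)·118.4 = 3504.64.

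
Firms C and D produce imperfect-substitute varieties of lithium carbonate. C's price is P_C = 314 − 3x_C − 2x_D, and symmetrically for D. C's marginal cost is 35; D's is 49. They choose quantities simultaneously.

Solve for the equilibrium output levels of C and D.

Firm C's profit: π = x_C(314 − 3x_C − 2x_D) − 35x_C.
∂π/∂x_C = 279 − 6x_C − 2x_D = 0 ⇒ x_C = 46.5 − (1/3)x_D.
Similarly x_D = 265/6 − (1/3)x_C.
Plugging x_D into C's best response: x_C = 46.5 − (1/3)(265/6 − (1/3)x_C) ⇒ (8/9)x_C = 286/9, so x_C = 35.75.
Then x_D = 265/6 − (1/3)·35.75 = 32.25.

35.75, 32.25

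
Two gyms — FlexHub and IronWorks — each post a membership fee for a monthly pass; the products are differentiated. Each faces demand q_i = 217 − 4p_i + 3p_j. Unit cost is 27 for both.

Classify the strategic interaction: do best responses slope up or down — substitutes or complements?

FlexHub's profit: π = (p_{FlexHub} − 27)(217 − 4p_{FlexHub} + 3p_{IronWorks}).
∂π/∂p_{FlexHub} = 325 − 8p_{FlexHub} + 3p_{IronWorks} = 0 ⇒ p_{FlexHub} = 40.625 + 0.375p_{IronWorks}.
The best-response slope dp_{FlexHub}/dp_{IronWorks} = 0.375 > 0: the reaction function is upward-sloping, so the choices are strategic complements.

strategic complements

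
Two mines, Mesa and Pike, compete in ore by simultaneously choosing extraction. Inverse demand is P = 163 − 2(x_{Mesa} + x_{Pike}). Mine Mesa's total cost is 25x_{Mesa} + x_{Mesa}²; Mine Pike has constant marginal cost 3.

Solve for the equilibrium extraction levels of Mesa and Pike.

11.6, 34.2

Mine Mesa's profit: π = x_{Mesa}(163 − 2(x_{Mesa} + x_{Pike})) − 25x_{Mesa} − x_{Mesa}².
∂π/∂x_{Mesa} = 138 − 6x_{Mesa} − 2x_{Pike} = 0, so x_{Mesa} = 23 − (1/3)x_{Pike}.
For Pike: ∂π/∂x_{Pike} = 160 − 4x_{Pike} − 2x_{Mesa} = 0 ⇒ x_{Pike} = 40 − 0.5x_{Mesa}.
Substituting the second reaction function into the first: x_{Mesa} = 23 − (1/3)(40 − 0.5x_{Mesa}), which gives (5/6)x_{Mesa} = 29/3 ⇒ x_{Mesa} = 11.6.
Then x_{Pike} = 40 − 0.5·11.6 = 34.2.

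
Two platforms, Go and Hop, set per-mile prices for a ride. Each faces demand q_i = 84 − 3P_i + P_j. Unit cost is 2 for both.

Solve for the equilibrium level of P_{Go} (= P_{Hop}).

18

Go's profit: π = (P_{Go} − 2)(84 − 3P_{Go} + P_{Hop}).
∂π/∂P_{Go} = 90 − 6P_{Go} + P_{Hop} = 0 ⇒ P_{Go} = 15 + (1/6)P_{Hop}.
The game is symmetric, so in equilibrium P_{Hop} = P_{Go}: the reaction function gives (5/6)P_{Go} = 15, hence P_{Go} = 18.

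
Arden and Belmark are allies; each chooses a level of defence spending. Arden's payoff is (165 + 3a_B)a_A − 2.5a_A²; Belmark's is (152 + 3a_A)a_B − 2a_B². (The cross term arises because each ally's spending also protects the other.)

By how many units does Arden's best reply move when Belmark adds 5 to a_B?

Expanding Arden's payoff: 165a_A + 3a_Ba_A − 2.5a_A².
∂π/∂a_A = 165 + 3a_B − 5a_A = 0, so a_A = 33 + 0.6a_B.
The reaction-function slope is 0.6, so a 5-unit rise in a_B moves a_A by 0.6 × 5 = 3. Arden's best response rises — the actions are strategic complements.

3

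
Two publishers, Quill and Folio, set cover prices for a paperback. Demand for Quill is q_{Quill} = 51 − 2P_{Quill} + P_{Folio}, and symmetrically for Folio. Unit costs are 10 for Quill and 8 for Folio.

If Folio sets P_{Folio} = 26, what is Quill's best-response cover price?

24.25

Quill's profit: π = (P_{Quill} − 10)(51 − 2P_{Quill} + P_{Folio}).
∂π/∂P_{Quill} = 71 − 4P_{Quill} + P_{Folio} = 0 ⇒ P_{Quill} = 17.75 + 0.25P_{Folio}.
At P_{Folio} = 26: P_{Quill} = 17.75 + 0.25·26 = 24.25.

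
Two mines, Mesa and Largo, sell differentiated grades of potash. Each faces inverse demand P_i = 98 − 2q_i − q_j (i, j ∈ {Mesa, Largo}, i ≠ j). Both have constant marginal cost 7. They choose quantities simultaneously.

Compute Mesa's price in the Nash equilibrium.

Mine Mesa's profit: π = q_{Mesa}(98 − 2q_{Mesa} − q_{Largo}) − 7q_{Mesa}.
∂π/∂q_{Mesa} = 91 − 4q_{Mesa} − q_{Largo} = 0 ⇒ q_{Mesa} = 22.75 − 0.25q_{Largo}.
The game is symmetric, so in equilibrium q_{Largo} = q_{Mesa}: the reaction function gives 1.25q_{Mesa} = 22.75, hence q_{Mesa} = 18.2.
P_{Mesa} = 98 − 2·18.2 − 18.2 = 43.4.

43.4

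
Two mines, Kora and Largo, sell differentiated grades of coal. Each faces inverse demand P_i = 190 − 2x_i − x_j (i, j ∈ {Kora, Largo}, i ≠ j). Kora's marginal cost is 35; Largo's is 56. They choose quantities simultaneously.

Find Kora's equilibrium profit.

Mine Kora's profit: π = x_{Kora}(190 − 2x_{Kora} − x_{Largo}) − 35x_{Kora}.
∂π/∂x_{Kora} = 155 − 4x_{Kora} − x_{Largo} = 0 ⇒ x_{Kora} = 38.75 − 0.25x_{Largo}.
Similarly x_{Largo} = 33.5 − 0.25x_{Kora}.
Substituting the second reaction function into the first: x_{Kora} = 38.75 − 0.25(33.5 − 0.25x_{Kora}), which gives 0.9375x_{Kora} = 30.375 ⇒ x_{Kora} = 32.4.
Then x_{Largo} = 33.5 − 0.25·32.4 = 25.4.
P_{Kora} = 190 − 2·32.4 − 25.4 = 99.8.
Profit = (99.8 − 35)·32.4 = 2099.52.

2099.52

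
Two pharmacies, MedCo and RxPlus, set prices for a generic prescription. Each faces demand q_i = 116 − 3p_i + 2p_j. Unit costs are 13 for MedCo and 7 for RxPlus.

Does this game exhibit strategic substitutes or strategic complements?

strategic complements

MedCo's profit: π = (p_{MedCo} − 13)(116 − 3p_{MedCo} + 2p_{RxPlus}).
∂π/∂p_{MedCo} = 155 − 6p_{MedCo} + 2p_{RxPlus} = 0 ⇒ p_{MedCo} = 155/6 + (1/3)p_{RxPlus}.
The best-response slope dp_{MedCo}/dp_{RxPlus} = 1/3 > 0: the reaction function is upward-sloping, so the choices are strategic complements.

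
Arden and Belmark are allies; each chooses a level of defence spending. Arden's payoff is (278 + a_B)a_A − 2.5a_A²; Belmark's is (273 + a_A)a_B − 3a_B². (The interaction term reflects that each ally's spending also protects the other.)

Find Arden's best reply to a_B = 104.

Expanding Arden's payoff: 278a_A + a_Ba_A − 2.5a_A².
∂π/∂a_A = 278 + a_B − 5a_A = 0, so a_A = 55.6 + 0.2a_B.
At a_B = 104: a_A = 55.6 + 0.2·104 = 76.4.

76.4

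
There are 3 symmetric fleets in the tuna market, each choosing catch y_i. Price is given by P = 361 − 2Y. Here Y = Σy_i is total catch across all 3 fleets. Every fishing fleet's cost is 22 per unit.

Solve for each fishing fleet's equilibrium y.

42.375

A representative fishing fleet's profit is π_i = y_i(361 − 2Y) − 22y_i, with Y = y_i + Σ_{j≠i} y_j.
First-order condition: 339 − 4y_i − 2Σ_{j≠i} y_j = 0.
Imposing symmetry (y_j = y for all j) turns Σ_{j≠i} y_j into 2y, so 339 = 8y and y = 42.375.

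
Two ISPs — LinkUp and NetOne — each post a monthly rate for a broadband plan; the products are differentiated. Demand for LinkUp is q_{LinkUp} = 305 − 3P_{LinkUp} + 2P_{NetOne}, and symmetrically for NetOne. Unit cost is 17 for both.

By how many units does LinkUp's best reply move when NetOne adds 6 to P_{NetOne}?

LinkUp's profit: π = (P_{LinkUp} − 17)(305 − 3P_{LinkUp} + 2P_{NetOne}).
∂π/∂P_{LinkUp} = 356 − 6P_{LinkUp} + 2P_{NetOne} = 0 ⇒ P_{LinkUp} = 178/3 + (1/3)P_{NetOne}.
The reaction-function slope is 1/3, so a 6-unit rise in P_{NetOne} moves P_{LinkUp} by 1/3 × 6 = 2. LinkUp's best response rises — the actions are strategic complements.

2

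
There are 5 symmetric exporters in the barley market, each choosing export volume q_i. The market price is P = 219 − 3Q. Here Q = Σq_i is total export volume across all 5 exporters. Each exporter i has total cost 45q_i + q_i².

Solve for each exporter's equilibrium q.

8.7

A representative exporter's profit is π_i = q_i(219 − 3Q) − 45q_i − q_i², with Q = q_i + Σ_{j≠i} q_j.
First-order condition: 174 − 8q_i − 3Σ_{j≠i} q_j = 0.
With identical exporters, set every q_j = q: then 174 − 8q − 12q = 0, i.e. q = 174/20 = 8.7.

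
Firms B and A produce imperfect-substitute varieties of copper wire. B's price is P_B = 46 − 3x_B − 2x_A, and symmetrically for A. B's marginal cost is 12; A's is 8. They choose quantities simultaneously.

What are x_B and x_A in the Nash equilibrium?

Firm B's profit: π = x_B(46 − 3x_B − 2x_A) − 12x_B.
∂π/∂x_B = 34 − 6x_B − 2x_A = 0 ⇒ x_B = 17/3 − (1/3)x_A.
Similarly x_A = 19/3 − (1/3)x_B.
Substituting the second reaction function into the first: x_B = 17/3 − (1/3)(19/3 − (1/3)x_B), which gives (8/9)x_B = 32/9 ⇒ x_B = 4.
Then x_A = 19/3 − (1/3)·4 = 5.

4, 5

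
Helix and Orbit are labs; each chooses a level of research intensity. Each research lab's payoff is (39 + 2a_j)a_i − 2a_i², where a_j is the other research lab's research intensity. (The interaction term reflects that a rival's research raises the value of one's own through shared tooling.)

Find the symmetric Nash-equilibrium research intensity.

19.5

Helix's payoff is (39 + 2a_O)a_H − 2a_H².
∂π/∂a_H = 39 + 2a_O − 4a_H = 0, so a_H = 9.75 + 0.5a_O.
By symmetry a_O = a_H; substituting into the reaction function, 0.5a_H = 9.75 and a_H = 19.5.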